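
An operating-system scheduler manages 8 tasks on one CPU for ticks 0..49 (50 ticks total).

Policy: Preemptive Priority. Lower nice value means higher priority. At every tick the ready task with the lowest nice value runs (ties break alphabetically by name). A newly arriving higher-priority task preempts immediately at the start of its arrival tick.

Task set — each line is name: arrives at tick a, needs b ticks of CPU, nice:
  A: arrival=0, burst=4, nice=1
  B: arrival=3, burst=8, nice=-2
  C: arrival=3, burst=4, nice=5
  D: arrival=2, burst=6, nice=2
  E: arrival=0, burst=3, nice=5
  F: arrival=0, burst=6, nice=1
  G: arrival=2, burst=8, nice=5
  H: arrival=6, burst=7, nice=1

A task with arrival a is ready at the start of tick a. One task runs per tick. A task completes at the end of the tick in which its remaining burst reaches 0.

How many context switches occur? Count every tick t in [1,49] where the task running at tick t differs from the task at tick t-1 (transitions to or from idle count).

context switches = 9

t=0: ready={A,E,F} → run A
t=1: ready={A,E,F} → run A
t=2: ready={A,D,E,F,G} → run A
t=3: ready={A,B,C,D,E,F,G} → run B
t=4: ready={A,B,C,D,E,F,G} → run B
t=5: ready={A,B,C,D,E,F,G} → run B
t=6: ready={A,B,C,D,E,F,G,H} → run B
t=7: ready={A,B,C,D,E,F,G,H} → run B
t=8: ready={A,B,C,D,E,F,G,H} → run B
t=9: ready={A,B,C,D,E,F,G,H} → run B
t=10: ready={A,B,C,D,E,F,G,H} → run B
t=11: ready={A,C,D,E,F,G,H} → run A
t=12: ready={C,D,E,F,G,H} → run F
t=13: ready={C,D,E,F,G,H} → run F
t=14: ready={C,D,E,F,G,H} → run F
t=15: ready={C,D,E,F,G,H} → run F
t=16: ready={C,D,E,F,G,H} → run F
t=17: ready={C,D,E,F,G,H} → run F
t=18: ready={C,D,E,G,H} → run H
t=19: ready={C,D,E,G,H} → run H
t=20: ready={C,D,E,G,H} → run H
t=21: ready={C,D,E,G,H} → run H
t=22: ready={C,D,E,G,H} → run H
t=23: ready={C,D,E,G,H} → run H
t=24: ready={C,D,E,G,H} → run H
t=25: ready={C,D,E,G} → run D
t=26: ready={C,D,E,G} → run D
t=27: ready={C,D,E,G} → run D
t=28: ready={C,D,E,G} → run D
t=29: ready={C,D,E,G} → run D
t=30: ready={C,D,E,G} → run D
t=31: ready={C,E,G} → run C
t=32: ready={C,E,G} → run C
t=33: ready={C,E,G} → run C
t=34: ready={C,E,G} → run C
t=35: ready={E,G} → run E
t=36: ready={E,G} → run E
t=37: ready={E,G} → run E
t=38: ready={G} → run G
t=39: ready={G} → run G
t=40: ready={G} → run G
t=41: ready={G} → run G
t=42: ready={G} → run G
t=43: ready={G} → run G
t=44: ready={G} → run G
t=45: ready={G} → run G
t=46: (idle)
t=47: (idle)
t=48: (idle)
t=49: (idle)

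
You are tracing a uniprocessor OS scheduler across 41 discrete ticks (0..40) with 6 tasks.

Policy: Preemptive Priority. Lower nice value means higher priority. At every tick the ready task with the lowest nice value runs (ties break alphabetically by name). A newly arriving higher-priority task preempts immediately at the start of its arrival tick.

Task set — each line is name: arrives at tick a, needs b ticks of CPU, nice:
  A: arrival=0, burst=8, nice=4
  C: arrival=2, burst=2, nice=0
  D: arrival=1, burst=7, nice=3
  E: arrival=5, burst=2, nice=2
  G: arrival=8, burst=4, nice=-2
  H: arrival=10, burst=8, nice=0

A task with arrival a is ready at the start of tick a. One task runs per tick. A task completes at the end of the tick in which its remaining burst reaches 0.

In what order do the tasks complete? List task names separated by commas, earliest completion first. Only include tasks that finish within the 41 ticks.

completion order = C, E, G, H, D, A

t=0: ready={A} → run A
t=1: ready={A,D} → run D
t=2: ready={A,C,D} → run C
t=3: ready={A,C,D} → run C
t=4: ready={A,D} → run D
t=5: ready={A,D,E} → run E
t=6: ready={A,D,E} → run E
t=7: ready={A,D} → run D
t=8: ready={A,D,G} → run G
t=9: ready={A,D,G} → run G
t=10: ready={A,D,G,H} → run G
t=11: ready={A,D,G,H} → run G
t=12: ready={A,D,H} → run H
t=13: ready={A,D,H} → run H
t=14: ready={A,D,H} → run H
t=15: ready={A,D,H} → run H
t=16: ready={A,D,H} → run H
t=17: ready={A,D,H} → run H
t=18: ready={A,D,H} → run H
t=19: ready={A,D,H} → run H
t=20: ready={A,D} → run D
t=21: ready={A,D} → run D
t=22: ready={A,D} → run D
t=23: ready={A,D} → run D
t=24: ready={A} → run A
t=25: ready={A} → run A
t=26: ready={A} → run A
t=27: ready={A} → run A
t=28: ready={A} → run A
t=29: ready={A} → run A
t=30: ready={A} → run A
t=31: (idle)
t=32: (idle)
t=33: (idle)
t=34: (idle)
t=35: (idle)
t=36: (idle)
t=37: (idle)
t=38: (idle)
t=39: (idle)
t=40: (idle)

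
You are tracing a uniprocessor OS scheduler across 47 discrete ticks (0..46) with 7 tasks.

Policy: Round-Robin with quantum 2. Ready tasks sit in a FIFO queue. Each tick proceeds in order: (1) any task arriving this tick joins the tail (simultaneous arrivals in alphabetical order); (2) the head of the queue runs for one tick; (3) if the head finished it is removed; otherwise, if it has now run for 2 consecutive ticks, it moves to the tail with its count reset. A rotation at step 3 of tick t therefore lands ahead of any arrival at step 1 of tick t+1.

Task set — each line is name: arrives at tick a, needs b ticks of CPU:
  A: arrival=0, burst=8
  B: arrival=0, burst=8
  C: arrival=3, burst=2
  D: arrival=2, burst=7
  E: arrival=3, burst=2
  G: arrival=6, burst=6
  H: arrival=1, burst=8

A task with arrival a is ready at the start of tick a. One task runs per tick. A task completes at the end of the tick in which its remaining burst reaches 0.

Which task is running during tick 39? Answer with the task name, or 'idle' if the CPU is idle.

running at tick 39 = G

t=0: queue=[A,B] q_used=0 → run A
t=1: queue=[A,B,H] q_used=1 → run A
t=2: queue=[B,H,A,D] q_used=0 → run B
t=3: queue=[B,H,A,D,C,E] q_used=1 → run B
t=4: queue=[H,A,D,C,E,B] q_used=0 → run H
t=5: queue=[H,A,D,C,E,B] q_used=1 → run H
t=6: queue=[A,D,C,E,B,H,G] q_used=0 → run A
t=7: queue=[A,D,C,E,B,H,G] q_used=1 → run A
t=8: queue=[D,C,E,B,H,G,A] q_used=0 → run D
t=9: queue=[D,C,E,B,H,G,A] q_used=1 → run D
t=10: queue=[C,E,B,H,G,A,D] q_used=0 → run C
t=11: queue=[C,E,B,H,G,A,D] q_used=1 → run C
t=12: queue=[E,B,H,G,A,D] q_used=0 → run E
t=13: queue=[E,B,H,G,A,D] q_used=1 → run E
t=14: queue=[B,H,G,A,D] q_used=0 → run B
t=15: queue=[B,H,G,A,D] q_used=1 → run B
t=16: queue=[H,G,A,D,B] q_used=0 → run H
t=17: queue=[H,G,A,D,B] q_used=1 → run H
t=18: queue=[G,A,D,B,H] q_used=0 → run G
t=19: queue=[G,A,D,B,H] q_used=1 → run G
t=20: queue=[A,D,B,H,G] q_used=0 → run A
t=21: queue=[A,D,B,H,G] q_used=1 → run A
t=22: queue=[D,B,H,G,A] q_used=0 → run D
t=23: queue=[D,B,H,G,A] q_used=1 → run D
t=24: queue=[B,H,G,A,D] q_used=0 → run B
t=25: queue=[B,H,G,A,D] q_used=1 → run B
t=26: queue=[H,G,A,D,B] q_used=0 → run H
t=27: queue=[H,G,A,D,B] q_used=1 → run H
t=28: queue=[G,A,D,B,H] q_used=0 → run G
t=29: queue=[G,A,D,B,H] q_used=1 → run G
t=30: queue=[A,D,B,H,G] q_used=0 → run A
t=31: queue=[A,D,B,H,G] q_used=1 → run A
t=32: queue=[D,B,H,G] q_used=0 → run D
t=33: queue=[D,B,H,G] q_used=1 → run D
t=34: queue=[B,H,G,D] q_used=0 → run B
t=35: queue=[B,H,G,D] q_used=1 → run B
t=36: queue=[H,G,D] q_used=0 → run H
t=37: queue=[H,G,D] q_used=1 → run H
t=38: queue=[G,D] q_used=0 → run G
t=39: queue=[G,D] q_used=1 → run G
t=40: queue=[D] q_used=0 → run D
t=41: (idle)
t=42: (idle)
t=43: (idle)
t=44: (idle)
t=45: (idle)
t=46: (idle)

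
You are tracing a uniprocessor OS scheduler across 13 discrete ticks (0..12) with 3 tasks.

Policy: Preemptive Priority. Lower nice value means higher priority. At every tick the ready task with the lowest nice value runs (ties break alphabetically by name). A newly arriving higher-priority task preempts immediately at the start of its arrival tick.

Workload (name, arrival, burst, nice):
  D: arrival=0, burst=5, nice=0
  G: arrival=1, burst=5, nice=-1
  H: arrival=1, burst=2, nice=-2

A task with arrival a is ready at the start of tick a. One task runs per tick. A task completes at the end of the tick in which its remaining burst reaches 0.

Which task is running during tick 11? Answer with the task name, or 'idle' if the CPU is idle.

running at tick 11 = D

t=0: ready={D} → run D
t=1: ready={D,G,H} → run H
t=2: ready={D,G,H} → run H
t=3: ready={D,G} → run G
t=4: ready={D,G} → run G
t=5: ready={D,G} → run G
t=6: ready={D,G} → run G
t=7: ready={D,G} → run G
t=8: ready={D} → run D
t=9: ready={D} → run D
t=10: ready={D} → run D
t=11: ready={D} → run D
t=12: (idle)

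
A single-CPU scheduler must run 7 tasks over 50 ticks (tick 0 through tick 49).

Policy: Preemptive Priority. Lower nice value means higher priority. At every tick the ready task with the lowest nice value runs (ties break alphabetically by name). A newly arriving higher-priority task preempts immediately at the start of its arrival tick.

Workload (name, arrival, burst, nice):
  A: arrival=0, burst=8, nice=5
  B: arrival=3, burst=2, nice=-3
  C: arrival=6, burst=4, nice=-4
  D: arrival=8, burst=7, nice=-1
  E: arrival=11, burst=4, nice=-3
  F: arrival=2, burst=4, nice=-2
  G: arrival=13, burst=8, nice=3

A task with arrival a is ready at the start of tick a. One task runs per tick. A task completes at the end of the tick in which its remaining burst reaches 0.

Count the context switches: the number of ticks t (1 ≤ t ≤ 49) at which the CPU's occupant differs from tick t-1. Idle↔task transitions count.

t=0: ready={A} → run A
t=1: ready={A} → run A
t=2: ready={A,F} → run F
t=3: ready={A,B,F} → run B
t=4: ready={A,B,F} → run B
t=5: ready={A,F} → run F
t=6: ready={A,C,F} → run C
t=7: ready={A,C,F} → run C
t=8: ready={A,C,D,F} → run C
t=9: ready={A,C,D,F} → run C
t=10: ready={A,D,F} → run F
t=11: ready={A,D,E,F} → run E
t=12: ready={A,D,E,F} → run E
t=13: ready={A,D,E,F,G} → run E
t=14: ready={A,D,E,F,G} → run E
t=15: ready={A,D,F,G} → run F
t=16: ready={A,D,G} → run D
t=17: ready={A,D,G} → run D
t=18: ready={A,D,G} → run D
t=19: ready={A,D,G} → run D
t=20: ready={A,D,G} → run D
t=21: ready={A,D,G} → run D
t=22: ready={A,D,G} → run D
t=23: ready={A,G} → run G
t=24: ready={A,G} → run G
t=25: ready={A,G} → run G
t=26: ready={A,G} → run G
t=27: ready={A,G} → run G
t=28: ready={A,G} → run G
t=29: ready={A,G} → run G
t=30: ready={A,G} → run G
t=31: ready={A} → run A
t=32: ready={A} → run A
t=33: ready={A} → run A
t=34: ready={A} → run A
t=35: ready={A} → run A
t=36: ready={A} → run A
t=37: (idle)
t=38: (idle)
t=39: (idle)
t=40: (idle)
t=41: (idle)
t=42: (idle)
t=43: (idle)
t=44: (idle)
t=45: (idle)
t=46: (idle)
t=47: (idle)
t=48: (idle)
t=49: (idle)

context switches = 11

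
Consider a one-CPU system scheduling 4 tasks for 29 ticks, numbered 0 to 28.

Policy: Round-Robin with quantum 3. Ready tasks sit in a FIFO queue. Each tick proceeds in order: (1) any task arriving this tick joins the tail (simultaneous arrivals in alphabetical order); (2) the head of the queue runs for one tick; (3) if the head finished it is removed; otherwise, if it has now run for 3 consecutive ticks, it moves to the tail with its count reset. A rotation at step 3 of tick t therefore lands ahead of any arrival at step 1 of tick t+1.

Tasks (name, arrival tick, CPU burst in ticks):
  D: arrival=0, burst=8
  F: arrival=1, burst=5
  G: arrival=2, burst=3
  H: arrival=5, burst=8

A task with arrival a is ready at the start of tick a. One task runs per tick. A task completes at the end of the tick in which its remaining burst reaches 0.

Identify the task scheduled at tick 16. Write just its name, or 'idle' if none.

running at tick 16 = F

t=0: queue=[D] q_used=0 → run D
t=1: queue=[D,F] q_used=1 → run D
t=2: queue=[D,F,G] q_used=2 → run D
t=3: queue=[F,G,D] q_used=0 → run F
t=4: queue=[F,G,D] q_used=1 → run F
t=5: queue=[F,G,D,H] q_used=2 → run F
t=6: queue=[G,D,H,F] q_used=0 → run G
t=7: queue=[G,D,H,F] q_used=1 → run G
t=8: queue=[G,D,H,F] q_used=2 → run G
t=9: queue=[D,H,F] q_used=0 → run D
t=10: queue=[D,H,F] q_used=1 → run D
t=11: queue=[D,H,F] q_used=2 → run D
t=12: queue=[H,F,D] q_used=0 → run H
t=13: queue=[H,F,D] q_used=1 → run H
t=14: queue=[H,F,D] q_used=2 → run H
t=15: queue=[F,D,H] q_used=0 → run F
t=16: queue=[F,D,H] q_used=1 → run F
t=17: queue=[D,H] q_used=0 → run D
t=18: queue=[D,H] q_used=1 → run D
t=19: queue=[H] q_used=0 → run H
t=20: queue=[H] q_used=1 → run H
t=21: queue=[H] q_used=2 → run H
t=22: queue=[H] q_used=0 → run H
t=23: queue=[H] q_used=1 → run H
t=24: (idle)
t=25: (idle)
t=26: (idle)
t=27: (idle)
t=28: (idle)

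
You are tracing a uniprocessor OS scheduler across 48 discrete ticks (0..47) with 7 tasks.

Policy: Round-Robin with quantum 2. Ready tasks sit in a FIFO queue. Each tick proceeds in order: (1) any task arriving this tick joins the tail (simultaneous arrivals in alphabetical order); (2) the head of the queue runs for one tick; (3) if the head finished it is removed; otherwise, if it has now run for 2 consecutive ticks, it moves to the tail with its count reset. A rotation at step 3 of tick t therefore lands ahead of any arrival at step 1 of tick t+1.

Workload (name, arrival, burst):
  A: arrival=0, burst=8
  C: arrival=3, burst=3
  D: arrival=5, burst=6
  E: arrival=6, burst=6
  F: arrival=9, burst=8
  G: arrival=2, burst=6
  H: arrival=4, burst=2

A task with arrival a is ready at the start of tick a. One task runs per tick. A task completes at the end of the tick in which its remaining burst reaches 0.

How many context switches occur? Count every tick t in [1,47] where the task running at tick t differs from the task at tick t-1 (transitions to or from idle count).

context switches = 18

t=0: queue=[A] q_used=0 → run A
t=1: queue=[A] q_used=1 → run A
t=2: queue=[A,G] q_used=0 → run A
t=3: queue=[A,G,C] q_used=1 → run A
t=4: queue=[G,C,A,H] q_used=0 → run G
t=5: queue=[G,C,A,H,D] q_used=1 → run G
t=6: queue=[C,A,H,D,G,E] q_used=0 → run C
t=7: queue=[C,A,H,D,G,E] q_used=1 → run C
t=8: queue=[A,H,D,G,E,C] q_used=0 → run A
t=9: queue=[A,H,D,G,E,C,F] q_used=1 → run A
t=10: queue=[H,D,G,E,C,F,A] q_used=0 → run H
t=11: queue=[H,D,G,E,C,F,A] q_used=1 → run H
t=12: queue=[D,G,E,C,F,A] q_used=0 → run D
t=13: queue=[D,G,E,C,F,A] q_used=1 → run D
t=14: queue=[G,E,C,F,A,D] q_used=0 → run G
t=15: queue=[G,E,C,F,A,D] q_used=1 → run G
t=16: queue=[E,C,F,A,D,G] q_used=0 → run E
t=17: queue=[E,C,F,A,D,G] q_used=1 → run E
t=18: queue=[C,F,A,D,G,E] q_used=0 → run C
t=19: queue=[F,A,D,G,E] q_used=0 → run F
t=20: queue=[F,A,D,G,E] q_used=1 → run F
t=21: queue=[A,D,G,E,F] q_used=0 → run A
t=22: queue=[A,D,G,E,F] q_used=1 → run A
t=23: queue=[D,G,E,F] q_used=0 → run D
t=24: queue=[D,G,E,F] q_used=1 → run D
t=25: queue=[G,E,F,D] q_used=0 → run G
t=26: queue=[G,E,F,D] q_used=1 → run G
t=27: queue=[E,F,D] q_used=0 → run E
t=28: queue=[E,F,D] q_used=1 → run E
t=29: queue=[F,D,E] q_used=0 → run F
t=30: queue=[F,D,E] q_used=1 → run F
t=31: queue=[D,E,F] q_used=0 → run D
t=32: queue=[D,E,F] q_used=1 → run D
t=33: queue=[E,F] q_used=0 → run E
t=34: queue=[E,F] q_used=1 → run E
t=35: queue=[F] q_used=0 → run F
t=36: queue=[F] q_used=1 → run F
t=37: queue=[F] q_used=0 → run F
t=38: queue=[F] q_used=1 → run F
t=39: (idle)
t=40: (idle)
t=41: (idle)
t=42: (idle)
t=43: (idle)
t=44: (idle)
t=45: (idle)
t=46: (idle)
t=47: (idle)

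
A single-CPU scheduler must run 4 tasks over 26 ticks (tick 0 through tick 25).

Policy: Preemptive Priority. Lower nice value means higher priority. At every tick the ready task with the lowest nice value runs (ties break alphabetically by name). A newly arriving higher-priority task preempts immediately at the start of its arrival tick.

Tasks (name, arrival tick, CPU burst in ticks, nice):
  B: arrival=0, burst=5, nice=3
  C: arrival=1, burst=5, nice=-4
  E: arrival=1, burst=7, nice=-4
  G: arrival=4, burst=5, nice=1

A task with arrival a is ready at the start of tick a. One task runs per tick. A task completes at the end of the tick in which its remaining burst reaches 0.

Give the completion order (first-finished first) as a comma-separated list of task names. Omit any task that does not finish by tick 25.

t=0: ready={B} → run B
t=1: ready={B,C,E} → run C
t=2: ready={B,C,E} → run C
t=3: ready={B,C,E} → run C
t=4: ready={B,C,E,G} → run C
t=5: ready={B,C,E,G} → run C
t=6: ready={B,E,G} → run E
t=7: ready={B,E,G} → run E
t=8: ready={B,E,G} → run E
t=9: ready={B,E,G} → run E
t=10: ready={B,E,G} → run E
t=11: ready={B,E,G} → run E
t=12: ready={B,E,G} → run E
t=13: ready={B,G} → run G
t=14: ready={B,G} → run G
t=15: ready={B,G} → run G
t=16: ready={B,G} → run G
t=17: ready={B,G} → run G
t=18: ready={B} → run B
t=19: ready={B} → run B
t=20: ready={B} → run B
t=21: ready={B} → run B
t=22: (idle)
t=23: (idle)
t=24: (idle)
t=25: (idle)

completion order = C, E, G, B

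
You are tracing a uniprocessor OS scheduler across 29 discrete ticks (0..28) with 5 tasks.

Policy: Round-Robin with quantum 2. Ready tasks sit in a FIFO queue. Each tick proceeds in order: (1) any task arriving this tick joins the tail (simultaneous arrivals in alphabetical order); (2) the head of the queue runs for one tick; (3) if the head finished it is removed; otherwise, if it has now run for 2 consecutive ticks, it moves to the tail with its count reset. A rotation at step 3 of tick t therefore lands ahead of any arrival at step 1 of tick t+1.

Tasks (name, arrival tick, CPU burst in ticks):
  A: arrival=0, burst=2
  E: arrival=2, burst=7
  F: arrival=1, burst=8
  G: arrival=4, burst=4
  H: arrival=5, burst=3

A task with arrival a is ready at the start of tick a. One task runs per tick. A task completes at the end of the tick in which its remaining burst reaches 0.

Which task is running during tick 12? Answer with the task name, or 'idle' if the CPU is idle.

running at tick 12 = E

t=0: queue=[A] q_used=0 → run A
t=1: queue=[A,F] q_used=1 → run A
t=2: queue=[F,E] q_used=0 → run F
t=3: queue=[F,E] q_used=1 → run F
t=4: queue=[E,F,G] q_used=0 → run E
t=5: queue=[E,F,G,H] q_used=1 → run E
t=6: queue=[F,G,H,E] q_used=0 → run F
t=7: queue=[F,G,H,E] q_used=1 → run F
t=8: queue=[G,H,E,F] q_used=0 → run G
t=9: queue=[G,H,E,F] q_used=1 → run G
t=10: queue=[H,E,F,G] q_used=0 → run H
t=11: queue=[H,E,F,G] q_used=1 → run H
t=12: queue=[E,F,G,H] q_used=0 → run E
t=13: queue=[E,F,G,H] q_used=1 → run E
t=14: queue=[F,G,H,E] q_used=0 → run F
t=15: queue=[F,G,H,E] q_used=1 → run F
t=16: queue=[G,H,E,F] q_used=0 → run G
t=17: queue=[G,H,E,F] q_used=1 → run G
t=18: queue=[H,E,F] q_used=0 → run H
t=19: queue=[E,F] q_used=0 → run E
t=20: queue=[E,F] q_used=1 → run E
t=21: queue=[F,E] q_used=0 → run F
t=22: queue=[F,E] q_used=1 → run F
t=23: queue=[E] q_used=0 → run E
t=24: (idle)
t=25: (idle)
t=26: (idle)
t=27: (idle)
t=28: (idle)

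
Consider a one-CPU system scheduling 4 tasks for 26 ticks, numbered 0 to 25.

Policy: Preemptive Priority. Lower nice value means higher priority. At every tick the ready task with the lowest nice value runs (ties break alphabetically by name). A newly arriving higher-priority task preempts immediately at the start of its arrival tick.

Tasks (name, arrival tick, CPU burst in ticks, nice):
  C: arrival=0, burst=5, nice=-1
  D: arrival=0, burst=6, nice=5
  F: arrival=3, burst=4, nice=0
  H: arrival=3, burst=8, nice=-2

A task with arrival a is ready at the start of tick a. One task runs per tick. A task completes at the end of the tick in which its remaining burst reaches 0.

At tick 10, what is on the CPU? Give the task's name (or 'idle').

running at tick 10 = H

t=0: ready={C,D} → run C
t=1: ready={C,D} → run C
t=2: ready={C,D} → run C
t=3: ready={C,D,F,H} → run H
t=4: ready={C,D,F,H} → run H
t=5: ready={C,D,F,H} → run H
t=6: ready={C,D,F,H} → run H
t=7: ready={C,D,F,H} → run H
t=8: ready={C,D,F,H} → run H
t=9: ready={C,D,F,H} → run H
t=10: ready={C,D,F,H} → run H
t=11: ready={C,D,F} → run C
t=12: ready={C,D,F} → run C
t=13: ready={D,F} → run F
t=14: ready={D,F} → run F
t=15: ready={D,F} → run F
t=16: ready={D,F} → run F
t=17: ready={D} → run D
t=18: ready={D} → run D
t=19: ready={D} → run D
t=20: ready={D} → run D
t=21: ready={D} → run D
t=22: ready={D} → run D
t=23: (idle)
t=24: (idle)
t=25: (idle)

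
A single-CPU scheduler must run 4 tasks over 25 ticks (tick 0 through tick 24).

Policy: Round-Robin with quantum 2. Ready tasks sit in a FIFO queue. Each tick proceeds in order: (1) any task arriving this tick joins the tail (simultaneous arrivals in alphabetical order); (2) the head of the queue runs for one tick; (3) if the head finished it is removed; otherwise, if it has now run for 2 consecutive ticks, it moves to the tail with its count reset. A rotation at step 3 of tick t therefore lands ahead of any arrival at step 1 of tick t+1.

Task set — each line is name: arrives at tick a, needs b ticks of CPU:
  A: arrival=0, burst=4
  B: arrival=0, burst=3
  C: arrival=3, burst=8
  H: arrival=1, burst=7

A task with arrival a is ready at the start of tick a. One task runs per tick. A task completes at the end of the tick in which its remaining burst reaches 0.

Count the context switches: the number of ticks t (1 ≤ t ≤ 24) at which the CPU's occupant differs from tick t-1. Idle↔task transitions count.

context switches = 12

t=0: queue=[A,B] q_used=0 → run A
t=1: queue=[A,B,H] q_used=1 → run A
t=2: queue=[B,H,A] q_used=0 → run B
t=3: queue=[B,H,A,C] q_used=1 → run B
t=4: queue=[H,A,C,B] q_used=0 → run H
t=5: queue=[H,A,C,B] q_used=1 → run H
t=6: queue=[A,C,B,H] q_used=0 → run A
t=7: queue=[A,C,B,H] q_used=1 → run A
t=8: queue=[C,B,H] q_used=0 → run C
t=9: queue=[C,B,H] q_used=1 → run C
t=10: queue=[B,H,C] q_used=0 → run B
t=11: queue=[H,C] q_used=0 → run H
t=12: queue=[H,C] q_used=1 → run H
t=13: queue=[C,H] q_used=0 → run C
t=14: queue=[C,H] q_used=1 → run C
t=15: queue=[H,C] q_used=0 → run H
t=16: queue=[H,C] q_used=1 → run H
t=17: queue=[C,H] q_used=0 → run C
t=18: queue=[C,H] q_used=1 → run C
t=19: queue=[H,C] q_used=0 → run H
t=20: queue=[C] q_used=0 → run C
t=21: queue=[C] q_used=1 → run C
t=22: (idle)
t=23: (idle)
t=24: (idle)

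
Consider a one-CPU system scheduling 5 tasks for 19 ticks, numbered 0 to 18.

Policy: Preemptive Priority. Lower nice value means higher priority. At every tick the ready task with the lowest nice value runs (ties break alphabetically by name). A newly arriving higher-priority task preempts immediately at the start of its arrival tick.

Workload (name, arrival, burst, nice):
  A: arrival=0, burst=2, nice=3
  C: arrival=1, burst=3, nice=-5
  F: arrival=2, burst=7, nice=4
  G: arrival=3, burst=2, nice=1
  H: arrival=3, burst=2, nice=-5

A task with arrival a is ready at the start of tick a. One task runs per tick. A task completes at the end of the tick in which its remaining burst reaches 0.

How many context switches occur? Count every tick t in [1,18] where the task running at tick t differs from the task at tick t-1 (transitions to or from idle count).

t=0: ready={A} → run A
t=1: ready={A,C} → run C
t=2: ready={A,C,F} → run C
t=3: ready={A,C,F,G,H} → run C
t=4: ready={A,F,G,H} → run H
t=5: ready={A,F,G,H} → run H
t=6: ready={A,F,G} → run G
t=7: ready={A,F,G} → run G
t=8: ready={A,F} → run A
t=9: ready={F} → run F
t=10: ready={F} → run F
t=11: ready={F} → run F
t=12: ready={F} → run F
t=13: ready={F} → run F
t=14: ready={F} → run F
t=15: ready={F} → run F
t=16: (idle)
t=17: (idle)
t=18: (idle)

context switches = 6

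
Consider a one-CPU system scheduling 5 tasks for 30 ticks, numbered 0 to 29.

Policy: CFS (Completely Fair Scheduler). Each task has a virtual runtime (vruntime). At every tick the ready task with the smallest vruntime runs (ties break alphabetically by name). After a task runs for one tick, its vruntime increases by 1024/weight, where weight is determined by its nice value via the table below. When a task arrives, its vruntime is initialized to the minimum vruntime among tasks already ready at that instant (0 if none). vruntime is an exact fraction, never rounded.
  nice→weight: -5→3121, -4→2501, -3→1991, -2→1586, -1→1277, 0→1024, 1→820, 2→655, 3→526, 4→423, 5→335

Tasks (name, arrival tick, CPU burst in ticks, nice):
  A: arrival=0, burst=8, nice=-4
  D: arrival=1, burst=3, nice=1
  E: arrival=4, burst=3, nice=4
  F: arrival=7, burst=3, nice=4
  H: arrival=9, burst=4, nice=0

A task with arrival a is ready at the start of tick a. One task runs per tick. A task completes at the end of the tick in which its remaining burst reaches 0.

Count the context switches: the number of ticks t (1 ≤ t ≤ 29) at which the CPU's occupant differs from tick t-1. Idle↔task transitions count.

context switches = 18

t=0: vr[A=0] → run A
t=1: vr[A=1024/2501 D=1024/2501] → run A
t=2: vr[A=2048/2501 D=1024/2501] → run D
t=3: vr[A=2048/2501 D=20736/12505] → run A
t=4: vr[A=3072/2501 D=20736/12505 E=3072/2501] → run A
t=5: vr[A=4096/2501 D=20736/12505 E=3072/2501] → run E
t=6: vr[A=4096/2501 D=20736/12505 E=3860480/1057923] → run A
t=7: vr[A=5120/2501 D=20736/12505 E=3860480/1057923 F=20736/12505] → run D
t=8: vr[A=5120/2501 D=36352/12505 E=3860480/1057923 F=20736/12505] → run F
t=9: vr[A=5120/2501 D=36352/12505 E=3860480/1057923 F=21576448/5289615 H=5120/2501] → run A
t=10: vr[A=6144/2501 D=36352/12505 E=3860480/1057923 F=21576448/5289615 H=5120/2501] → run H
t=11: vr[A=6144/2501 D=36352/12505 E=3860480/1057923 F=21576448/5289615 H=7621/2501] → run A
t=12: vr[A=7168/2501 D=36352/12505 E=3860480/1057923 F=21576448/5289615 H=7621/2501] → run A
t=13: vr[D=36352/12505 E=3860480/1057923 F=21576448/5289615 H=7621/2501] → run D
t=14: vr[E=3860480/1057923 F=21576448/5289615 H=7621/2501] → run H
t=15: vr[E=3860480/1057923 F=21576448/5289615 H=10122/2501] → run E
t=16: vr[E=6421504/1057923 F=21576448/5289615 H=10122/2501] → run H
t=17: vr[E=6421504/1057923 F=21576448/5289615 H=12623/2501] → run F
t=18: vr[E=6421504/1057923 F=34381568/5289615 H=12623/2501] → run H
t=19: vr[E=6421504/1057923 F=34381568/5289615] → run E
t=20: vr[F=34381568/5289615] → run F
t=21: (idle)
t=22: (idle)
t=23: (idle)
t=24: (idle)
t=25: (idle)
t=26: (idle)
t=27: (idle)
t=28: (idle)
t=29: (idle)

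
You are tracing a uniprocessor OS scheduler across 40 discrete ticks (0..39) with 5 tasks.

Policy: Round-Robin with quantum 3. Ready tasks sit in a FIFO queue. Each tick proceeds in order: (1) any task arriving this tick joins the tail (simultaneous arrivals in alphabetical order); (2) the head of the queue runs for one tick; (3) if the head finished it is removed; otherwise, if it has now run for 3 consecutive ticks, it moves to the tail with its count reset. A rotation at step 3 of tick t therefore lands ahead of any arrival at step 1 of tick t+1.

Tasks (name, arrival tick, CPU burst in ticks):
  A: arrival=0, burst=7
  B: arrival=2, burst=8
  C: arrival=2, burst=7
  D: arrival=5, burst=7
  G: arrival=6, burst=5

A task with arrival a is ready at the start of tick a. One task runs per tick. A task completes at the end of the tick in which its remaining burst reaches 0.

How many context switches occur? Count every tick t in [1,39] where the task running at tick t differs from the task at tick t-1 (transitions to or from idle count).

t=0: queue=[A] q_used=0 → run A
t=1: queue=[A] q_used=1 → run A
t=2: queue=[A,B,C] q_used=2 → run A
t=3: queue=[B,C,A] q_used=0 → run B
t=4: queue=[B,C,A] q_used=1 → run B
t=5: queue=[B,C,A,D] q_used=2 → run B
t=6: queue=[C,A,D,B,G] q_used=0 → run C
t=7: queue=[C,A,D,B,G] q_used=1 → run C
t=8: queue=[C,A,D,B,G] q_used=2 → run C
t=9: queue=[A,D,B,G,C] q_used=0 → run A
t=10: queue=[A,D,B,G,C] q_used=1 → run A
t=11: queue=[A,D,B,G,C] q_used=2 → run A
t=12: queue=[D,B,G,C,A] q_used=0 → run D
t=13: queue=[D,B,G,C,A] q_used=1 → run D
t=14: queue=[D,B,G,C,A] q_used=2 → run D
t=15: queue=[B,G,C,A,D] q_used=0 → run B
t=16: queue=[B,G,C,A,D] q_used=1 → run B
t=17: queue=[B,G,C,A,D] q_used=2 → run B
t=18: queue=[G,C,A,D,B] q_used=0 → run G
t=19: queue=[G,C,A,D,B] q_used=1 → run G
t=20: queue=[G,C,A,D,B] q_used=2 → run G
t=21: queue=[C,A,D,B,G] q_used=0 → run C
t=22: queue=[C,A,D,B,G] q_used=1 → run C
t=23: queue=[C,A,D,B,G] q_used=2 → run C
t=24: queue=[A,D,B,G,C] q_used=0 → run A
t=25: queue=[D,B,G,C] q_used=0 → run D
t=26: queue=[D,B,G,C] q_used=1 → run D
t=27: queue=[D,B,G,C] q_used=2 → run D
t=28: queue=[B,G,C,D] q_used=0 → run B
t=29: queue=[B,G,C,D] q_used=1 → run B
t=30: queue=[G,C,D] q_used=0 → run G
t=31: queue=[G,C,D] q_used=1 → run G
t=32: queue=[C,D] q_used=0 → run C
t=33: queue=[D] q_used=0 → run D
t=34: (idle)
t=35: (idle)
t=36: (idle)
t=37: (idle)
t=38: (idle)
t=39: (idle)

context switches = 14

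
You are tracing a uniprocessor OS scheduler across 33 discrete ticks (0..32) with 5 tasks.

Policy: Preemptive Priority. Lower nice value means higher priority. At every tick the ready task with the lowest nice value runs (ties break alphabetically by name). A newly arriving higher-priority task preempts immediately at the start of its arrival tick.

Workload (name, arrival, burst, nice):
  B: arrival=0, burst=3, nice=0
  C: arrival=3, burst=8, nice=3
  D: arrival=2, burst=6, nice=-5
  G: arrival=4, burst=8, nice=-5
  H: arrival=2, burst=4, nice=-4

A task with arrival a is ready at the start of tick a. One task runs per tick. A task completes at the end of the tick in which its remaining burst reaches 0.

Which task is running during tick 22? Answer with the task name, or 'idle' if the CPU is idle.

running at tick 22 = C

t=0: ready={B} → run B
t=1: ready={B} → run B
t=2: ready={B,D,H} → run D
t=3: ready={B,C,D,H} → run D
t=4: ready={B,C,D,G,H} → run D
t=5: ready={B,C,D,G,H} → run D
t=6: ready={B,C,D,G,H} → run D
t=7: ready={B,C,D,G,H} → run D
t=8: ready={B,C,G,H} → run G
t=9: ready={B,C,G,H} → run G
t=10: ready={B,C,G,H} → run G
t=11: ready={B,C,G,H} → run G
t=12: ready={B,C,G,H} → run G
t=13: ready={B,C,G,H} → run G
t=14: ready={B,C,G,H} → run G
t=15: ready={B,C,G,H} → run G
t=16: ready={B,C,H} → run H
t=17: ready={B,C,H} → run H
t=18: ready={B,C,H} → run H
t=19: ready={B,C,H} → run H
t=20: ready={B,C} → run B
t=21: ready={C} → run C
t=22: ready={C} → run C
t=23: ready={C} → run C
t=24: ready={C} → run C
t=25: ready={C} → run C
t=26: ready={C} → run C
t=27: ready={C} → run C
t=28: ready={C} → run C
t=29: (idle)
t=30: (idle)
t=31: (idle)
t=32: (idle)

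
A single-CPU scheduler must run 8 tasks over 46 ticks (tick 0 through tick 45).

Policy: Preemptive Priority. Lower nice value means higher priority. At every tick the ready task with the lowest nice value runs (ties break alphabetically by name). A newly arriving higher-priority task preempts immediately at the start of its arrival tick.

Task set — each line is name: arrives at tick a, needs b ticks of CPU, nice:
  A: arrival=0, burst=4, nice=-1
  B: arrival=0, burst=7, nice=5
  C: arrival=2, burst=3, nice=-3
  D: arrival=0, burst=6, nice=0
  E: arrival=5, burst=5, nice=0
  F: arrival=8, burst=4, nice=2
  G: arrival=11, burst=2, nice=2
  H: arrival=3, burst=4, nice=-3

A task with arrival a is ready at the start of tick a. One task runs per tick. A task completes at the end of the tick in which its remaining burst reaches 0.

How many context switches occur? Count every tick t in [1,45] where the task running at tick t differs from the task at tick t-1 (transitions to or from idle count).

t=0: ready={A,B,D} → run A
t=1: ready={A,B,D} → run A
t=2: ready={A,B,C,D} → run C
t=3: ready={A,B,C,D,H} → run C
t=4: ready={A,B,C,D,H} → run C
t=5: ready={A,B,D,E,H} → run H
t=6: ready={A,B,D,E,H} → run H
t=7: ready={A,B,D,E,H} → run H
t=8: ready={A,B,D,E,F,H} → run H
t=9: ready={A,B,D,E,F} → run A
t=10: ready={A,B,D,E,F} → run A
t=11: ready={B,D,E,F,G} → run D
t=12: ready={B,D,E,F,G} → run D
t=13: ready={B,D,E,F,G} → run D
t=14: ready={B,D,E,F,G} → run D
t=15: ready={B,D,E,F,G} → run D
t=16: ready={B,D,E,F,G} → run D
t=17: ready={B,E,F,G} → run E
t=18: ready={B,E,F,G} → run E
t=19: ready={B,E,F,G} → run E
t=20: ready={B,E,F,G} → run E
t=21: ready={B,E,F,G} → run E
t=22: ready={B,F,G} → run F
t=23: ready={B,F,G} → run F
t=24: ready={B,F,G} → run F
t=25: ready={B,F,G} → run F
t=26: ready={B,G} → run G
t=27: ready={B,G} → run G
t=28: ready={B} → run B
t=29: ready={B} → run B
t=30: ready={B} → run B
t=31: ready={B} → run B
t=32: ready={B} → run B
t=33: ready={B} → run B
t=34: ready={B} → run B
t=35: (idle)
t=36: (idle)
t=37: (idle)
t=38: (idle)
t=39: (idle)
t=40: (idle)
t=41: (idle)
t=42: (idle)
t=43: (idle)
t=44: (idle)
t=45: (idle)

context switches = 9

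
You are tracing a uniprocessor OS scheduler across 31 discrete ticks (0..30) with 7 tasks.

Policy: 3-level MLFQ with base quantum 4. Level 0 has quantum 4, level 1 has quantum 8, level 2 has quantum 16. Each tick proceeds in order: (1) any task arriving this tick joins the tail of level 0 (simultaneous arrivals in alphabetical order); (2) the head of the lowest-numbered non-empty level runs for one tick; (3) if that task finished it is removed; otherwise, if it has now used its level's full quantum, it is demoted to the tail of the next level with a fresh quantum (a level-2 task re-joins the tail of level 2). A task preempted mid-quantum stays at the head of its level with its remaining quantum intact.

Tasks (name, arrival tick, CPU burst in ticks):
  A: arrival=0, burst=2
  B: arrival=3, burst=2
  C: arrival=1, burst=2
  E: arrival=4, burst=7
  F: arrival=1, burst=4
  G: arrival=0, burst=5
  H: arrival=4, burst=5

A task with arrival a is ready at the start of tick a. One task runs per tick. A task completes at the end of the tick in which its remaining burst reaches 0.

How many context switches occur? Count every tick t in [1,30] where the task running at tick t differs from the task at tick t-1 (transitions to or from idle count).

t=0: L0/L1/L2 = AG/-/- → run A
t=1: L0/L1/L2 = AGCF/-/- → run A
t=2: L0/L1/L2 = GCF/-/- → run G
t=3: L0/L1/L2 = GCFB/-/- → run G
t=4: L0/L1/L2 = GCFBEH/-/- → run G
t=5: L0/L1/L2 = GCFBEH/-/- → run G
t=6: L0/L1/L2 = CFBEH/G/- → run C
t=7: L0/L1/L2 = CFBEH/G/- → run C
t=8: L0/L1/L2 = FBEH/G/- → run F
t=9: L0/L1/L2 = FBEH/G/- → run F
t=10: L0/L1/L2 = FBEH/G/- → run F
t=11: L0/L1/L2 = FBEH/G/- → run F
t=12: L0/L1/L2 = BEH/G/- → run B
t=13: L0/L1/L2 = BEH/G/- → run B
t=14: L0/L1/L2 = EH/G/- → run E
t=15: L0/L1/L2 = EH/G/- → run E
t=16: L0/L1/L2 = EH/G/- → run E
t=17: L0/L1/L2 = EH/G/- → run E
t=18: L0/L1/L2 = H/GE/- → run H
t=19: L0/L1/L2 = H/GE/- → run H
t=20: L0/L1/L2 = H/GE/- → run H
t=21: L0/L1/L2 = H/GE/- → run H
t=22: L0/L1/L2 = -/GEH/- → run G
t=23: L0/L1/L2 = -/EH/- → run E
t=24: L0/L1/L2 = -/EH/- → run E
t=25: L0/L1/L2 = -/EH/- → run E
t=26: L0/L1/L2 = -/H/- → run H
t=27: (idle)
t=28: (idle)
t=29: (idle)
t=30: (idle)

context switches = 10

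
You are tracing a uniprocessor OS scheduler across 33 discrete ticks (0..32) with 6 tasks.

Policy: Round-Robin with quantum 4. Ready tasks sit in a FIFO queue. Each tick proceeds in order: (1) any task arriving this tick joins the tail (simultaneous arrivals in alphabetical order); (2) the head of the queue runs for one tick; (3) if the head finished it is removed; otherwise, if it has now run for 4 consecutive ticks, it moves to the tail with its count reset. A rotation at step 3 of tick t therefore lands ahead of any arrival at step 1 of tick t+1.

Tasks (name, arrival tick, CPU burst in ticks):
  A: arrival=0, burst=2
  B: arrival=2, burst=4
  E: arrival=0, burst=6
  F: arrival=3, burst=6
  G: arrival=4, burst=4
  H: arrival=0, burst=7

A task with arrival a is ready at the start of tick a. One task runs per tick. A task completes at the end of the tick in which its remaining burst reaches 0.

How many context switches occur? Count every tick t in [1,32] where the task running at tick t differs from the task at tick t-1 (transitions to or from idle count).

t=0: queue=[A,E,H] q_used=0 → run A
t=1: queue=[A,E,H] q_used=1 → run A
t=2: queue=[E,H,B] q_used=0 → run E
t=3: queue=[E,H,B,F] q_used=1 → run E
t=4: queue=[E,H,B,F,G] q_used=2 → run E
t=5: queue=[E,H,B,F,G] q_used=3 → run E
t=6: queue=[H,B,F,G,E] q_used=0 → run H
t=7: queue=[H,B,F,G,E] q_used=1 → run H
t=8: queue=[H,B,F,G,E] q_used=2 → run H
t=9: queue=[H,B,F,G,E] q_used=3 → run H
t=10: queue=[B,F,G,E,H] q_used=0 → run B
t=11: queue=[B,F,G,E,H] q_used=1 → run B
t=12: queue=[B,F,G,E,H] q_used=2 → run B
t=13: queue=[B,F,G,E,H] q_used=3 → run B
t=14: queue=[F,G,E,H] q_used=0 → run F
t=15: queue=[F,G,E,H] q_used=1 → run F
t=16: queue=[F,G,E,H] q_used=2 → run F
t=17: queue=[F,G,E,H] q_used=3 → run F
t=18: queue=[G,E,H,F] q_used=0 → run G
t=19: queue=[G,E,H,F] q_used=1 → run G
t=20: queue=[G,E,H,F] q_used=2 → run G
t=21: queue=[G,E,H,F] q_used=3 → run G
t=22: queue=[E,H,F] q_used=0 → run E
t=23: queue=[E,H,F] q_used=1 → run E
t=24: queue=[H,F] q_used=0 → run H
t=25: queue=[H,F] q_used=1 → run H
t=26: queue=[H,F] q_used=2 → run H
t=27: queue=[F] q_used=0 → run F
t=28: queue=[F] q_used=1 → run F
t=29: (idle)
t=30: (idle)
t=31: (idle)
t=32: (idle)

context switches = 9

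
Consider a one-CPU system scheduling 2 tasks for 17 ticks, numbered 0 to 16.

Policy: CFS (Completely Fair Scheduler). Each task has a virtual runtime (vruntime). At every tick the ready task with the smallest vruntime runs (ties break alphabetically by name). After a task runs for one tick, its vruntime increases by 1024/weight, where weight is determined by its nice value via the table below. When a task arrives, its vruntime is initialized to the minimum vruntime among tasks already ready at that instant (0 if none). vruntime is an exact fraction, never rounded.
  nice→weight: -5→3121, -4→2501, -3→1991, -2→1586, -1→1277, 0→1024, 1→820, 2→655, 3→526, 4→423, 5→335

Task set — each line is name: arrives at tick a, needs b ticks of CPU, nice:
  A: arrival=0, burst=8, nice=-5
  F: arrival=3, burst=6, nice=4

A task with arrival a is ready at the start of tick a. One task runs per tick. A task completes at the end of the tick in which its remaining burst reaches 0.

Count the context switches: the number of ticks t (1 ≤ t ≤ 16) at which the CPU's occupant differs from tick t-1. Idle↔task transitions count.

t=0: vr[A=0] → run A
t=1: vr[A=1024/3121] → run A
t=2: vr[A=2048/3121] → run A
t=3: vr[A=3072/3121 F=3072/3121] → run A
t=4: vr[A=4096/3121 F=3072/3121] → run F
t=5: vr[A=4096/3121 F=4495360/1320183] → run A
t=6: vr[A=5120/3121 F=4495360/1320183] → run A
t=7: vr[A=6144/3121 F=4495360/1320183] → run A
t=8: vr[A=7168/3121 F=4495360/1320183] → run A
t=9: vr[F=4495360/1320183] → run F
t=10: vr[F=7691264/1320183] → run F
t=11: vr[F=3629056/440061] → run F
t=12: vr[F=14083072/1320183] → run F
t=13: vr[F=17278976/1320183] → run F
t=14: (idle)
t=15: (idle)
t=16: (idle)

context switches = 4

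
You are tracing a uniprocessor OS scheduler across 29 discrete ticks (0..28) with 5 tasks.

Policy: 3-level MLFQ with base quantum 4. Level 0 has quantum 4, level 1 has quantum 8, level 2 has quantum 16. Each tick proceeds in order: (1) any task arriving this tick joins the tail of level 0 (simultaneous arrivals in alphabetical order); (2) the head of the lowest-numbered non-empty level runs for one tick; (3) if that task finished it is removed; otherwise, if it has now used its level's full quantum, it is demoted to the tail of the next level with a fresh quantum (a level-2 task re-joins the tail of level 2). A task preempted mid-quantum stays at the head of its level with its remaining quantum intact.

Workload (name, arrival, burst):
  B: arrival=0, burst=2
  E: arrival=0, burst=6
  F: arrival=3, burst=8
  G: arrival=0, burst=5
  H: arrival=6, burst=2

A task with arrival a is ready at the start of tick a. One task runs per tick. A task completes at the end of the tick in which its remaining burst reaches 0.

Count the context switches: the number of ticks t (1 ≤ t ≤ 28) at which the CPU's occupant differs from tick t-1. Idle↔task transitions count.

t=0: L0/L1/L2 = BEG/-/- → run B
t=1: L0/L1/L2 = BEG/-/- → run B
t=2: L0/L1/L2 = EG/-/- → run E
t=3: L0/L1/L2 = EGF/-/- → run E
t=4: L0/L1/L2 = EGF/-/- → run E
t=5: L0/L1/L2 = EGF/-/- → run E
t=6: L0/L1/L2 = GFH/E/- → run G
t=7: L0/L1/L2 = GFH/E/- → run G
t=8: L0/L1/L2 = GFH/E/- → run G
t=9: L0/L1/L2 = GFH/E/- → run G
t=10: L0/L1/L2 = FH/EG/- → run F
t=11: L0/L1/L2 = FH/EG/- → run F
t=12: L0/L1/L2 = FH/EG/- → run F
t=13: L0/L1/L2 = FH/EG/- → run F
t=14: L0/L1/L2 = H/EGF/- → run H
t=15: L0/L1/L2 = H/EGF/- → run H
t=16: L0/L1/L2 = -/EGF/- → run E
t=17: L0/L1/L2 = -/EGF/- → run E
t=18: L0/L1/L2 = -/GF/- → run G
t=19: L0/L1/L2 = -/F/- → run F
t=20: L0/L1/L2 = -/F/- → run F
t=21: L0/L1/L2 = -/F/- → run F
t=22: L0/L1/L2 = -/F/- → run F
t=23: (idle)
t=24: (idle)
t=25: (idle)
t=26: (idle)
t=27: (idle)
t=28: (idle)

context switches = 8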